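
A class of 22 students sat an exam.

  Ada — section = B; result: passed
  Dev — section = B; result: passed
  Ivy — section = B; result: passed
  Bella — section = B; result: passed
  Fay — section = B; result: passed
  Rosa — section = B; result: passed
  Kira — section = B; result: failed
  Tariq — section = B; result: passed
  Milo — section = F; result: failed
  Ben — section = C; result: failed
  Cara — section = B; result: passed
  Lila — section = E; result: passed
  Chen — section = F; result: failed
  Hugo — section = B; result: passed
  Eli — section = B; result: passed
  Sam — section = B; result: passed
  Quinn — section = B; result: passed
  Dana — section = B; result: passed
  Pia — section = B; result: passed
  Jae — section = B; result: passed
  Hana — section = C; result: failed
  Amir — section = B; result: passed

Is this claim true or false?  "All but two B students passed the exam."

The determiner here denotes the relation: |A ∖ B| = 2.
|A| = 17, |A ∩ B| = 16, |A ∖ B| = 1.
|A ∖ B| = 1, so the statement is false.

False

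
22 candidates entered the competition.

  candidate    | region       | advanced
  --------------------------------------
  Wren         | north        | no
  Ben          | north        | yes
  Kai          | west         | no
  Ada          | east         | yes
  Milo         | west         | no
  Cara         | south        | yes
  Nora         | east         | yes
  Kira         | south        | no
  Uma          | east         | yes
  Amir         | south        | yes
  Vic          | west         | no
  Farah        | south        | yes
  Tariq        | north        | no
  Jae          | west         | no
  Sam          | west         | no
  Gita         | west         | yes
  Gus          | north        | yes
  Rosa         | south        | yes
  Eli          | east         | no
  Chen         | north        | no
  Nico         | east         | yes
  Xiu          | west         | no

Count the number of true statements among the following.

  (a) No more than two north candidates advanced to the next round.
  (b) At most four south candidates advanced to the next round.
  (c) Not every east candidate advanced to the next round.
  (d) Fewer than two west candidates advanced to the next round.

(a) north: |A| = 5, |A ∩ B| = 2; needs |A ∩ B| ≤ 2 — true.
(b) south: |A| = 5, |A ∩ B| = 4; needs |A ∩ B| ≤ 4 — true.
(c) east: |A| = 5, |A ∩ B| = 4; needs A ⊄ B (|A ∖ B| ≥ 1) — true.
(d) west: |A| = 7, |A ∩ B| = 1; needs |A ∩ B| < 2 — true.

4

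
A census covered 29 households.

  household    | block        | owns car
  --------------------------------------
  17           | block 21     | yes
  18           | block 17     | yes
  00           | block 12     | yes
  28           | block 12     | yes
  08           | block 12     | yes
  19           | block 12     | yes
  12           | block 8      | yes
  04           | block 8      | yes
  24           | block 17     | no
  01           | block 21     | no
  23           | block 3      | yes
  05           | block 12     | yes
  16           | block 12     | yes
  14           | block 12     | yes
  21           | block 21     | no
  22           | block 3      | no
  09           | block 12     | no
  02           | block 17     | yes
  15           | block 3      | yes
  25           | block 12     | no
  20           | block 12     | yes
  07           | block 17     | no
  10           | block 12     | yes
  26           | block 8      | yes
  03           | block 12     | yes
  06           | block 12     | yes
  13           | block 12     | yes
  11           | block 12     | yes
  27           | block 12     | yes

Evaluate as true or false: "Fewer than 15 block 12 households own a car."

True

The determiner here denotes the relation: |A ∩ B| < 15.
|A| = 16, |A ∩ B| = 14, |A ∖ B| = 2.
|A ∩ B| = 14, so the statement is true.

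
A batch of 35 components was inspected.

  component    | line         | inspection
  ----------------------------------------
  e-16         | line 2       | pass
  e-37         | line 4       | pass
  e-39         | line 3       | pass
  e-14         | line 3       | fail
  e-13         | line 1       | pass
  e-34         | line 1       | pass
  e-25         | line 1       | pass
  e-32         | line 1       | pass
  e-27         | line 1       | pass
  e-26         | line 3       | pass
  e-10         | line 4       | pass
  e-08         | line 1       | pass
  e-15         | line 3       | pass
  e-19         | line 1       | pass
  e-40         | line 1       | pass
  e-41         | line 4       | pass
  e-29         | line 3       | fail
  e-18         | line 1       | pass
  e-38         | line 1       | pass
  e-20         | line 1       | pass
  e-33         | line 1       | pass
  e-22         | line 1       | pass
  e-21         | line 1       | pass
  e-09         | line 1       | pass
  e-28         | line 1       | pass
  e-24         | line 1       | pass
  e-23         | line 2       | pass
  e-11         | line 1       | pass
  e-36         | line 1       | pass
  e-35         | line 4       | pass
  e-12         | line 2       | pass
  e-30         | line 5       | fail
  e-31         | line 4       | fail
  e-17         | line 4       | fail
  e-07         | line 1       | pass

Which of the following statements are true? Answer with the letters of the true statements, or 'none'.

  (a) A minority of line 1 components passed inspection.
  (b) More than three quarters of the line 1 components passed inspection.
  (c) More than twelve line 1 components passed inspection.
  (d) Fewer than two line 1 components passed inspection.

|A| = 20, |A ∩ B| = 20, |A ∖ B| = 0.
(a) |A ∩ B| < |A ∖ B|: fails.
(b) |A ∩ B| / |A| > 3/4: holds.
(c) |A ∩ B| > 12: holds.
(d) |A ∩ B| < 2: fails.

(b), (c)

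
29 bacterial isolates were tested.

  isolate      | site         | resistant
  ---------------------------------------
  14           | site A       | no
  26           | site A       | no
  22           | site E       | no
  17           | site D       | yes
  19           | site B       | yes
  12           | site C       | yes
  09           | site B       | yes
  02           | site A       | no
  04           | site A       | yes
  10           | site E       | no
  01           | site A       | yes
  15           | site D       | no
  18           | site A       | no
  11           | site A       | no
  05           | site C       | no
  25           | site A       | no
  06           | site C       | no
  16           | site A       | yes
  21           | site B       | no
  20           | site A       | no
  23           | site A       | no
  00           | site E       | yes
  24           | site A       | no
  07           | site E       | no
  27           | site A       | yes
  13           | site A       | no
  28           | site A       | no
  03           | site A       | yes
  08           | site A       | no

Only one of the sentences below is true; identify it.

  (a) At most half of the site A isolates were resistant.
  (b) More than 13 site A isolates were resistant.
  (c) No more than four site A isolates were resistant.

|A| = 17, |A ∩ B| = 5, |A ∖ B| = 12.
(a) requires |A ∩ B| ≤ |A ∖ B|: true.
(b) requires |A ∩ B| > 13: false.
(c) requires |A ∩ B| ≤ 4: false.

(a)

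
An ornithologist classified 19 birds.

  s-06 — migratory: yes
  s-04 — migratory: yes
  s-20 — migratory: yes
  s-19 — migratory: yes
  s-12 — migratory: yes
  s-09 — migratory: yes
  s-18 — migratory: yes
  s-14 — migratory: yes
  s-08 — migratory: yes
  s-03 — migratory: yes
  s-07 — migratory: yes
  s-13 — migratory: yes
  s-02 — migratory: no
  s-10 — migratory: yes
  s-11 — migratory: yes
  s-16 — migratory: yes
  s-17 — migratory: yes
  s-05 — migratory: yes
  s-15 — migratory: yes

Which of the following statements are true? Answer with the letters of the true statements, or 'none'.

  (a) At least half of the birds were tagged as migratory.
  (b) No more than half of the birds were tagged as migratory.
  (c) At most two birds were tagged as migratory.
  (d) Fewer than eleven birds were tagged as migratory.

(a)

|A| = 19, |A ∩ B| = 18, |A ∖ B| = 1.
(a) |A ∩ B| ≥ |A ∖ B|: holds.
(b) |A ∩ B| ≤ |A ∖ B|: fails.
(c) |A ∩ B| ≤ 2: fails.
(d) |A ∩ B| < 11: fails.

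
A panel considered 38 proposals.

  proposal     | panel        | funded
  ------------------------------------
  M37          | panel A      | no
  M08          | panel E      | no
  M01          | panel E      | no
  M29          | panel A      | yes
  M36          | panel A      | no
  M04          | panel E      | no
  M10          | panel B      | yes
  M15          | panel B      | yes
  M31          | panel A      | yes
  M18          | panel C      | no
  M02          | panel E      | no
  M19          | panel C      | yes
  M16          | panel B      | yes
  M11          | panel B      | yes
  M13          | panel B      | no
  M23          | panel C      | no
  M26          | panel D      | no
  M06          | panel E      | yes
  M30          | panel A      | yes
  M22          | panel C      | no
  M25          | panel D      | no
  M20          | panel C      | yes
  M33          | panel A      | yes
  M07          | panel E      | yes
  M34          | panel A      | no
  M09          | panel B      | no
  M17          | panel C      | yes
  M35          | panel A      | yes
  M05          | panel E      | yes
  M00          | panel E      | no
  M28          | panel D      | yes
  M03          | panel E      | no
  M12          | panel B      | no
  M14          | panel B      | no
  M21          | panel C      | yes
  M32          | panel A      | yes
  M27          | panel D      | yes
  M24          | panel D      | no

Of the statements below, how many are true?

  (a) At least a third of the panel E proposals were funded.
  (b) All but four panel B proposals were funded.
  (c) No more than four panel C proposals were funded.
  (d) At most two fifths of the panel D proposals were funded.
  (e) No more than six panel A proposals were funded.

5

(a) panel E: |A| = 9, |A ∩ B| = 3; needs |A ∩ B| / |A| ≥ 1/3 — true.
(b) panel B: |A| = 8, |A ∩ B| = 4; needs |A ∖ B| = 4 — true.
(c) panel C: |A| = 7, |A ∩ B| = 4; needs |A ∩ B| ≤ 4 — true.
(d) panel D: |A| = 5, |A ∩ B| = 2; needs |A ∩ B| / |A| ≤ 2/5 — true.
(e) panel A: |A| = 9, |A ∩ B| = 6; needs |A ∩ B| ≤ 6 — true.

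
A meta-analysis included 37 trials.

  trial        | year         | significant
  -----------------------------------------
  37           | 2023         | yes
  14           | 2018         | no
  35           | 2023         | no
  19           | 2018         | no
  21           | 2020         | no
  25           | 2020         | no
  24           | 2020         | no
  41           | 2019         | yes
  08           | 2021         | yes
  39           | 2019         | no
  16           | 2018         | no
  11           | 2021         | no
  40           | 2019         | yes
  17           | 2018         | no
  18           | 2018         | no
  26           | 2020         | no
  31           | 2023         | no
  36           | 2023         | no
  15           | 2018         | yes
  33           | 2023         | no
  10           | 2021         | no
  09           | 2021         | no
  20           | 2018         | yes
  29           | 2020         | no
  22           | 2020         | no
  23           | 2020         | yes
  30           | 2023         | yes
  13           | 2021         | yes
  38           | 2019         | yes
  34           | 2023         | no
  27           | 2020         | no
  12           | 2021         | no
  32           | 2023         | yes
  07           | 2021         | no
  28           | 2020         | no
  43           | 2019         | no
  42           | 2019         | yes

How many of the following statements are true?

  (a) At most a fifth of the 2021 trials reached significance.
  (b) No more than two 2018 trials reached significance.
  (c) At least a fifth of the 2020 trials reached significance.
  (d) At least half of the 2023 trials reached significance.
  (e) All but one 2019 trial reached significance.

1

(a) 2021: |A| = 7, |A ∩ B| = 2; needs |A ∩ B| / |A| ≤ 1/5 — false.
(b) 2018: |A| = 7, |A ∩ B| = 2; needs |A ∩ B| ≤ 2 — true.
(c) 2020: |A| = 9, |A ∩ B| = 1; needs |A ∩ B| / |A| ≥ 1/5 — false.
(d) 2023: |A| = 8, |A ∩ B| = 3; needs |A ∩ B| ≥ |A ∖ B| — false.
(e) 2019: |A| = 6, |A ∩ B| = 4; needs |A ∖ B| = 1 — false.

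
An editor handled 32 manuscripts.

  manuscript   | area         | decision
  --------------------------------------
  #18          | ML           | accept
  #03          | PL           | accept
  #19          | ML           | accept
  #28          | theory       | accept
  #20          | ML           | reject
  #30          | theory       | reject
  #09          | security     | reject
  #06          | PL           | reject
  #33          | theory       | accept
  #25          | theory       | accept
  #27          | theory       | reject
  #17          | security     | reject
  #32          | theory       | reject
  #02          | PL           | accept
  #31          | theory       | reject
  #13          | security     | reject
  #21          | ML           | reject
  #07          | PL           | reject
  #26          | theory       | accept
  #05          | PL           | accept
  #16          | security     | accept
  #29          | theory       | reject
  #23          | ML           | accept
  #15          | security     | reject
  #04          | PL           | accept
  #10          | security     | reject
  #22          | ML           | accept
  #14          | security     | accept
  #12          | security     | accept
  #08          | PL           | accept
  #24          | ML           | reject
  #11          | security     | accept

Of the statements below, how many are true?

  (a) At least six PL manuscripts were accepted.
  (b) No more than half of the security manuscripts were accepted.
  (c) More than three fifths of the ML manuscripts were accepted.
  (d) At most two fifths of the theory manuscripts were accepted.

1

(a) PL: |A| = 7, |A ∩ B| = 5; needs |A ∩ B| ≥ 6 — false.
(b) security: |A| = 9, |A ∩ B| = 4; needs |A ∩ B| ≤ |A ∖ B| — true.
(c) ML: |A| = 7, |A ∩ B| = 4; needs |A ∩ B| / |A| > 3/5 — false.
(d) theory: |A| = 9, |A ∩ B| = 4; needs |A ∩ B| / |A| ≤ 2/5 — false.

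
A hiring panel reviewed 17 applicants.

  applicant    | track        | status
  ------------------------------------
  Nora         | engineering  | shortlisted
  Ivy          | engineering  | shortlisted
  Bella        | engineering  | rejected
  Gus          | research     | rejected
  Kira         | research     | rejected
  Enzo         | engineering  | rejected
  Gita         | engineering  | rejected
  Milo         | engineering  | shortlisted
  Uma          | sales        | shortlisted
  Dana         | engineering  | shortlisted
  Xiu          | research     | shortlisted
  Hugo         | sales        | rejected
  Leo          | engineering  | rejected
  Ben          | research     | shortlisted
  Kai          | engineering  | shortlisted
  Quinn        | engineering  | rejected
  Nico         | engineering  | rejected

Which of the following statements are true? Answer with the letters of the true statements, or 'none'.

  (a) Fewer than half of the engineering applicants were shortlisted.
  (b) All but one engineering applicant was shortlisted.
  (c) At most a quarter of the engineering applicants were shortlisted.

|A| = 11, |A ∩ B| = 5, |A ∖ B| = 6.
(a) |A ∩ B| < |A ∖ B|: holds.
(b) |A ∖ B| = 1: fails.
(c) |A ∩ B| / |A| ≤ 1/4: fails.

(a)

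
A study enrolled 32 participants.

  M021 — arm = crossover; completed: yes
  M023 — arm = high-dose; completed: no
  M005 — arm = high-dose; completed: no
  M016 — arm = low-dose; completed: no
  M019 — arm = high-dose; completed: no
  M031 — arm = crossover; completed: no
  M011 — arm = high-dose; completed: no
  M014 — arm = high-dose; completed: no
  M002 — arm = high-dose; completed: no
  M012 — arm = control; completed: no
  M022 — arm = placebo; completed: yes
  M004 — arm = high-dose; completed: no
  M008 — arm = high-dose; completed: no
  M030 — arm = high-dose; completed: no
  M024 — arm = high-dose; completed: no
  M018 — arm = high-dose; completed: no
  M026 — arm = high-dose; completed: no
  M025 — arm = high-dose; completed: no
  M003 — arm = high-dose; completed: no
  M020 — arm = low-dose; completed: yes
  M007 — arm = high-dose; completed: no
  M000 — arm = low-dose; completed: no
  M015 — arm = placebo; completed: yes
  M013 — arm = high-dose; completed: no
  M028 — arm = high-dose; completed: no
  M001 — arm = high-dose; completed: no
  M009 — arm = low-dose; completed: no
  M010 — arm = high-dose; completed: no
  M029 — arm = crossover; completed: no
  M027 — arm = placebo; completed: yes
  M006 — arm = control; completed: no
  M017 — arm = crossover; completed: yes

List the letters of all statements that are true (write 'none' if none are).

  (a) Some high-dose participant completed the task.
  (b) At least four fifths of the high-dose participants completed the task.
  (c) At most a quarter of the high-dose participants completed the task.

|A| = 19, |A ∩ B| = 0, |A ∖ B| = 19.
(a) A ∩ B ≠ ∅ (|A ∩ B| ≥ 1): fails.
(b) |A ∩ B| / |A| ≥ 4/5: fails.
(c) |A ∩ B| / |A| ≤ 1/4: holds.

(c)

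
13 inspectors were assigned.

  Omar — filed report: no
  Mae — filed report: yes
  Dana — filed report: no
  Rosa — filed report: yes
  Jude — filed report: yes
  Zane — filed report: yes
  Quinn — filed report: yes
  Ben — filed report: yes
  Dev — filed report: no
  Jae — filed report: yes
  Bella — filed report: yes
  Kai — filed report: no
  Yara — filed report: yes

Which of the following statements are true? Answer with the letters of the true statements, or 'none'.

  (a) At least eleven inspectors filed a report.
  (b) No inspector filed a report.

|A| = 13, |A ∩ B| = 9, |A ∖ B| = 4.
(a) |A ∩ B| ≥ 11: fails.
(b) A ∩ B = ∅ (|A ∩ B| = 0): fails.

none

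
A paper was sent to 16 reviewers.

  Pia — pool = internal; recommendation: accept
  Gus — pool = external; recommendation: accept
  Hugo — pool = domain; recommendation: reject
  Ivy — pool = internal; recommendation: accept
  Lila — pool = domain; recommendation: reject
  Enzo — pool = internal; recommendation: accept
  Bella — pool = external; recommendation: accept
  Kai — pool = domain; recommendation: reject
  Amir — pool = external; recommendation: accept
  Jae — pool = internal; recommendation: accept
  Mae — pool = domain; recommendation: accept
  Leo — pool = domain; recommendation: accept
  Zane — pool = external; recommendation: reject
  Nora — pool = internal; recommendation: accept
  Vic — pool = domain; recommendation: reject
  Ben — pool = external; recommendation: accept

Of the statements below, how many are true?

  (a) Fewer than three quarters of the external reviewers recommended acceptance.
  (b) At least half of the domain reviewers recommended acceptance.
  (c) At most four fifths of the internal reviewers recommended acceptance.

0

(a) external: |A| = 5, |A ∩ B| = 4; needs |A ∩ B| / |A| < 3/4 — false.
(b) domain: |A| = 6, |A ∩ B| = 2; needs |A ∩ B| ≥ |A ∖ B| — false.
(c) internal: |A| = 5, |A ∩ B| = 5; needs |A ∩ B| / |A| ≤ 4/5 — false.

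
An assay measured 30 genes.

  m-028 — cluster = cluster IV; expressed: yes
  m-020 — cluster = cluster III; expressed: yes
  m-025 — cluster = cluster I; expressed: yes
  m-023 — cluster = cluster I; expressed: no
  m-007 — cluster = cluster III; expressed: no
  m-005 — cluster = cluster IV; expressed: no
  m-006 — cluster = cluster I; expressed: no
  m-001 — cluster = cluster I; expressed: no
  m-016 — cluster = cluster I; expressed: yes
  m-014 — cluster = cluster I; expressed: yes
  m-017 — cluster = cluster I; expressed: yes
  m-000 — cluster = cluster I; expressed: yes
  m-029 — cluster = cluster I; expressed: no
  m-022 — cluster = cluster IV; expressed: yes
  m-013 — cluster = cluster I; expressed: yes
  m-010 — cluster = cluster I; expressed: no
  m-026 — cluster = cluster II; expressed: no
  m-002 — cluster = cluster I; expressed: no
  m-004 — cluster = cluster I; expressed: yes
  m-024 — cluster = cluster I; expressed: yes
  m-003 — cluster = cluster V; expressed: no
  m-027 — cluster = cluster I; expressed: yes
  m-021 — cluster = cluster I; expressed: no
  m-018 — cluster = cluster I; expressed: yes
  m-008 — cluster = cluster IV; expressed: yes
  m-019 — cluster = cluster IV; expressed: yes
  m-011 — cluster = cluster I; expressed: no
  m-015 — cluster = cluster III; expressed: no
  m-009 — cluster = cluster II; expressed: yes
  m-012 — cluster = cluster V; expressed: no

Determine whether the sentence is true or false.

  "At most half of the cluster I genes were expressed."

Truth condition: |A ∩ B| ≤ |A ∖ B|.
|A| = 18, |A ∩ B| = 10, |A ∖ B| = 8.
10 > 8, so the statement is false.

False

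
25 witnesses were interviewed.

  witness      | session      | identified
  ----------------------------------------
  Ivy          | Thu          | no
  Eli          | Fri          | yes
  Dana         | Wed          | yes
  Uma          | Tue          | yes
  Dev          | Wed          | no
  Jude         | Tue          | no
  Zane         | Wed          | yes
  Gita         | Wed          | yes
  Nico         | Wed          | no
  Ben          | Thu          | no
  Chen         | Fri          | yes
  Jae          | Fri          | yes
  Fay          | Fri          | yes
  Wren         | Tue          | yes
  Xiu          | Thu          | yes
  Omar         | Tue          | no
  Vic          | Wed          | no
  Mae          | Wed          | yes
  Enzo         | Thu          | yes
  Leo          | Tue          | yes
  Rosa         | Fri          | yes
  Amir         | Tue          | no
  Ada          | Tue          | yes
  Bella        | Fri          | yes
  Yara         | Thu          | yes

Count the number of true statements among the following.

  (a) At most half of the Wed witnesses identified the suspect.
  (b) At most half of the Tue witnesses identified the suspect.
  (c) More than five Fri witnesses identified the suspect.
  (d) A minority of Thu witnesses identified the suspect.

(a) Wed: |A| = 7, |A ∩ B| = 4; needs |A ∩ B| ≤ |A ∖ B| — false.
(b) Tue: |A| = 7, |A ∩ B| = 4; needs |A ∩ B| ≤ |A ∖ B| — false.
(c) Fri: |A| = 6, |A ∩ B| = 6; needs |A ∩ B| > 5 — true.
(d) Thu: |A| = 5, |A ∩ B| = 3; needs |A ∩ B| < |A ∖ B| — false.

1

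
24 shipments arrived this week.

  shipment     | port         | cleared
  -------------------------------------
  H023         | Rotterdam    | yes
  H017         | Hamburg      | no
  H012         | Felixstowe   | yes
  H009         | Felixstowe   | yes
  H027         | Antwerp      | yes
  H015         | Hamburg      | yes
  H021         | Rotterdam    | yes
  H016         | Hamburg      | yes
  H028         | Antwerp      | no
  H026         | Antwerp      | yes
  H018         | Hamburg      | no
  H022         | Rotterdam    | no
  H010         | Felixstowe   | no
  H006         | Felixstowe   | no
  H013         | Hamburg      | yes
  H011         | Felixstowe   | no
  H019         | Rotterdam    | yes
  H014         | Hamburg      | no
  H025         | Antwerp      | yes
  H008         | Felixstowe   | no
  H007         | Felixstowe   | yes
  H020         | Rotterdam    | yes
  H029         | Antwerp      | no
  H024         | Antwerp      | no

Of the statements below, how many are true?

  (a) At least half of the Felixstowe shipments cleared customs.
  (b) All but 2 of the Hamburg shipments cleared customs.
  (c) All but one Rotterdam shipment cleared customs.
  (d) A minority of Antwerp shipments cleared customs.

(a) Felixstowe: |A| = 7, |A ∩ B| = 3; needs |A ∩ B| ≥ |A ∖ B| — false.
(b) Hamburg: |A| = 6, |A ∩ B| = 3; needs |A ∖ B| = 2 — false.
(c) Rotterdam: |A| = 5, |A ∩ B| = 4; needs |A ∖ B| = 1 — true.
(d) Antwerp: |A| = 6, |A ∩ B| = 3; needs |A ∩ B| < |A ∖ B| — false.

1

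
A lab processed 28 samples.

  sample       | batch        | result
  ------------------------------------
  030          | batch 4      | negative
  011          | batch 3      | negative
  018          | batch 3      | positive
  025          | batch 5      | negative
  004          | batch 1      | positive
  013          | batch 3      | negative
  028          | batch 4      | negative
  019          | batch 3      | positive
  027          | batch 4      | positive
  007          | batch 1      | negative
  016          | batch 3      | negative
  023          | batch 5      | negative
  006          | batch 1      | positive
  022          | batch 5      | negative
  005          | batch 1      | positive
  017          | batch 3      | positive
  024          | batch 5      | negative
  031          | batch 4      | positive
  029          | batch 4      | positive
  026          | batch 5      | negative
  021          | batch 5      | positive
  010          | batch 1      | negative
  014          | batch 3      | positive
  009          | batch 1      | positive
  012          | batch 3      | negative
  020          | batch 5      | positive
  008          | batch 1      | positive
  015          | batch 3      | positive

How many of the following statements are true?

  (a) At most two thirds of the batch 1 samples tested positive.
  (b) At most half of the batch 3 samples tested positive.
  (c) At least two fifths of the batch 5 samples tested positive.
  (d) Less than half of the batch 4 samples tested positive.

(a) batch 1: |A| = 7, |A ∩ B| = 5; needs |A ∩ B| / |A| ≤ 2/3 — false.
(b) batch 3: |A| = 9, |A ∩ B| = 5; needs |A ∩ B| ≤ |A ∖ B| — false.
(c) batch 5: |A| = 7, |A ∩ B| = 2; needs |A ∩ B| / |A| ≥ 2/5 — false.
(d) batch 4: |A| = 5, |A ∩ B| = 3; needs |A ∩ B| < |A ∖ B| — false.

0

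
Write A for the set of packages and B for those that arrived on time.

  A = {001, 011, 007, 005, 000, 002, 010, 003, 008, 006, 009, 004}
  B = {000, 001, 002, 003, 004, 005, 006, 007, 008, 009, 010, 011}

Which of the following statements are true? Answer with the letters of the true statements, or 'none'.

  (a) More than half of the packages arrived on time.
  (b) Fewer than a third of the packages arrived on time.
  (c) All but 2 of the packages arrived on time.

(a)

|A| = 12, |A ∩ B| = 12, |A ∖ B| = 0.
(a) |A ∩ B| > |A ∖ B|: holds.
(b) |A ∩ B| / |A| < 1/3: fails.
(c) |A ∖ B| = 2: fails.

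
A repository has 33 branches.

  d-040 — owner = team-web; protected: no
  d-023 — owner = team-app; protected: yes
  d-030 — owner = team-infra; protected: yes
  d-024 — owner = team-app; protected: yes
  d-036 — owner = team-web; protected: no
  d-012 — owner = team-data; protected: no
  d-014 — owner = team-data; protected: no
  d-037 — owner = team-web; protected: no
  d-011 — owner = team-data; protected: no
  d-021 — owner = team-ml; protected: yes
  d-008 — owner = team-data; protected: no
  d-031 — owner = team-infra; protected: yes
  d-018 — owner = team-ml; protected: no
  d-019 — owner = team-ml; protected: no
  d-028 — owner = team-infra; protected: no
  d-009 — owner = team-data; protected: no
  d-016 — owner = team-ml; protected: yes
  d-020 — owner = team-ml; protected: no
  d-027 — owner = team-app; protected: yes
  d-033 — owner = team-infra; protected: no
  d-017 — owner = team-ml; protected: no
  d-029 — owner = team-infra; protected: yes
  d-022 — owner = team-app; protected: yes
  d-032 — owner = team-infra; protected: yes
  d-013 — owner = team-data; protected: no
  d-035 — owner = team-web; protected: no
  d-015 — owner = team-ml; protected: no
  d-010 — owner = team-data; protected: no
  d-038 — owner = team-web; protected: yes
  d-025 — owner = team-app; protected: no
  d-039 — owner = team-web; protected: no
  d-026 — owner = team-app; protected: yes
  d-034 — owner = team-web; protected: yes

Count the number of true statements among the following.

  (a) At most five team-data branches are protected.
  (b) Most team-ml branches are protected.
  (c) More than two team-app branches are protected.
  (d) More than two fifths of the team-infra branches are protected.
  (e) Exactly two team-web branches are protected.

4

(a) team-data: |A| = 7, |A ∩ B| = 0; needs |A ∩ B| ≤ 5 — true.
(b) team-ml: |A| = 7, |A ∩ B| = 2; needs |A ∩ B| > |A ∖ B| — false.
(c) team-app: |A| = 6, |A ∩ B| = 5; needs |A ∩ B| > 2 — true.
(d) team-infra: |A| = 6, |A ∩ B| = 4; needs |A ∩ B| / |A| > 2/5 — true.
(e) team-web: |A| = 7, |A ∩ B| = 2; needs |A ∩ B| = 2 — true.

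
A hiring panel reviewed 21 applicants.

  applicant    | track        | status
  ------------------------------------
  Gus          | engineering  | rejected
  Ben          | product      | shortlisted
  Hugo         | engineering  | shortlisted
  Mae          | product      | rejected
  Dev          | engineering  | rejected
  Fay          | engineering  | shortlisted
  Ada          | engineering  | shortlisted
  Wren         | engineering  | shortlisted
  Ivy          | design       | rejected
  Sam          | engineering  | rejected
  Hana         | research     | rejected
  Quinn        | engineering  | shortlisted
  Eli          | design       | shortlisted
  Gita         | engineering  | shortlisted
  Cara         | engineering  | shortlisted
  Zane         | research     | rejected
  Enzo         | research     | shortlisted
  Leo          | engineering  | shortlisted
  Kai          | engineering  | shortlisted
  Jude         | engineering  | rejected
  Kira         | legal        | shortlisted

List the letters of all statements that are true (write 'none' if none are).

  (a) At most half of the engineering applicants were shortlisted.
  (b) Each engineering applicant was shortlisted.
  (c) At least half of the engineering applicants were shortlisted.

|A| = 13, |A ∩ B| = 9, |A ∖ B| = 4.
(a) |A ∩ B| ≤ |A ∖ B|: fails.
(b) A ⊆ B, i.e. every element of A is in B (|A ∖ B| = 0): fails.
(c) |A ∩ B| ≥ |A ∖ B|: holds.

(c)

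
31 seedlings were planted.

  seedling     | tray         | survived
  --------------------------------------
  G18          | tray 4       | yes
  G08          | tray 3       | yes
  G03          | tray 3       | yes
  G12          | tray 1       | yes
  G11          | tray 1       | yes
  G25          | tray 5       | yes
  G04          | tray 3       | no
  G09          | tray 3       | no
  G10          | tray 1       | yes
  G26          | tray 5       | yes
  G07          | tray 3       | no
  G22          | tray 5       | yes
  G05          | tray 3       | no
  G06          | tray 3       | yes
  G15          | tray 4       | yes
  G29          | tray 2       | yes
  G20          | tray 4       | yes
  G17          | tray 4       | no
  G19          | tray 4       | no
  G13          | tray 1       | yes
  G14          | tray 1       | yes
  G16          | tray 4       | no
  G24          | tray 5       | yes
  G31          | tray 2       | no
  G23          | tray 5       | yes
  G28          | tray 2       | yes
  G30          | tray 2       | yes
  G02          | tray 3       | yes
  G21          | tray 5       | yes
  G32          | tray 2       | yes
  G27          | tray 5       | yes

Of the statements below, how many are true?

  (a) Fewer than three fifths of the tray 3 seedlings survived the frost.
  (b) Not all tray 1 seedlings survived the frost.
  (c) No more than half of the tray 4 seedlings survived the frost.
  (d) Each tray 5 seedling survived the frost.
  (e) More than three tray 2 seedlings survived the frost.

(a) tray 3: |A| = 8, |A ∩ B| = 4; needs |A ∩ B| / |A| < 3/5 — true.
(b) tray 1: |A| = 5, |A ∩ B| = 5; needs A ⊄ B (|A ∖ B| ≥ 1) — false.
(c) tray 4: |A| = 6, |A ∩ B| = 3; needs |A ∩ B| ≤ |A ∖ B| — true.
(d) tray 5: |A| = 7, |A ∩ B| = 7; needs A ⊆ B, i.e. every element of A is in B (|A ∖ B| = 0) — true.
(e) tray 2: |A| = 5, |A ∩ B| = 4; needs |A ∩ B| > 3 — true.

4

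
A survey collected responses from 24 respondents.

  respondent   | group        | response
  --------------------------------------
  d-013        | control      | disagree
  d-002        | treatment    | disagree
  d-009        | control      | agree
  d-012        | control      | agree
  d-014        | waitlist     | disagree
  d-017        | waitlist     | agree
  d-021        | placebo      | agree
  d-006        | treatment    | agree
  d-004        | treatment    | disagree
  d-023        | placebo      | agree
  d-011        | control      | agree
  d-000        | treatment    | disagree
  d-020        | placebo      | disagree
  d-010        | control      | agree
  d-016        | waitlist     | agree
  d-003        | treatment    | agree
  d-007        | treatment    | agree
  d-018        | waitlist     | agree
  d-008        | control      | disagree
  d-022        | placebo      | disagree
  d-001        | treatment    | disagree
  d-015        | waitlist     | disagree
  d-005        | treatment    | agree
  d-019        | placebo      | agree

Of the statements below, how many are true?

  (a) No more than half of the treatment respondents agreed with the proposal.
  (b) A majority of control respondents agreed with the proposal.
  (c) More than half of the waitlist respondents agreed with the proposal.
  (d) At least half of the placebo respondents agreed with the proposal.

(a) treatment: |A| = 8, |A ∩ B| = 4; needs |A ∩ B| ≤ |A ∖ B| — true.
(b) control: |A| = 6, |A ∩ B| = 4; needs |A ∩ B| > |A ∖ B| — true.
(c) waitlist: |A| = 5, |A ∩ B| = 3; needs |A ∩ B| > |A ∖ B| — true.
(d) placebo: |A| = 5, |A ∩ B| = 3; needs |A ∩ B| ≥ |A ∖ B| — true.

4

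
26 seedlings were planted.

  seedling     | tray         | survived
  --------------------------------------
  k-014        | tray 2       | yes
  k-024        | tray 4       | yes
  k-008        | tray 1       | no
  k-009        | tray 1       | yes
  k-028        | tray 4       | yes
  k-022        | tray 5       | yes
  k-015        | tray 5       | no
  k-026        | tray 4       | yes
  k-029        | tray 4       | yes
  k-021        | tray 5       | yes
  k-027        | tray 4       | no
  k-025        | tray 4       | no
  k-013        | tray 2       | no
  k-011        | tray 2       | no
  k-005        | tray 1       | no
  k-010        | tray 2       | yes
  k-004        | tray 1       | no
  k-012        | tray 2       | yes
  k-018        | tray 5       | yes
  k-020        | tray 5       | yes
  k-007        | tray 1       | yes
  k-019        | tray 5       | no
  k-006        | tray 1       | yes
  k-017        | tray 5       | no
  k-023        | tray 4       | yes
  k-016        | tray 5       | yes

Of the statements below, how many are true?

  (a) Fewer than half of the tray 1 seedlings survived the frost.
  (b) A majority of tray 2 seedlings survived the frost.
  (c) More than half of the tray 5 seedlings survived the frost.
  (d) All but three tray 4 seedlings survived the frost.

(a) tray 1: |A| = 6, |A ∩ B| = 3; needs |A ∩ B| < |A ∖ B| — false.
(b) tray 2: |A| = 5, |A ∩ B| = 3; needs |A ∩ B| > |A ∖ B| — true.
(c) tray 5: |A| = 8, |A ∩ B| = 5; needs |A ∩ B| > |A ∖ B| — true.
(d) tray 4: |A| = 7, |A ∩ B| = 5; needs |A ∖ B| = 3 — false.

2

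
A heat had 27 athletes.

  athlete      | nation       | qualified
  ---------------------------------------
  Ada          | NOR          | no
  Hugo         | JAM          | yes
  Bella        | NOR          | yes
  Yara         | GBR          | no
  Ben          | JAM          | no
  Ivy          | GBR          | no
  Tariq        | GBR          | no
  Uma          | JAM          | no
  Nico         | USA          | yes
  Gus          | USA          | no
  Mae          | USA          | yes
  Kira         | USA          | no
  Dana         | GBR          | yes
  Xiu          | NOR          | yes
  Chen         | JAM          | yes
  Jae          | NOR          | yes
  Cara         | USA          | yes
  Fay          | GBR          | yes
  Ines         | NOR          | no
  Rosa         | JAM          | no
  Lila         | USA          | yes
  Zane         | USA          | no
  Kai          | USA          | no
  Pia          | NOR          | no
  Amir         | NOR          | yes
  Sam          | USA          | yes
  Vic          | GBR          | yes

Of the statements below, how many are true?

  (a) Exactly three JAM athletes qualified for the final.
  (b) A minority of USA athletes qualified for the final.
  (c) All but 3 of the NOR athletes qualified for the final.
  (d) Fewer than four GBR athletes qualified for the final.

2

(a) JAM: |A| = 5, |A ∩ B| = 2; needs |A ∩ B| = 3 — false.
(b) USA: |A| = 9, |A ∩ B| = 5; needs |A ∩ B| < |A ∖ B| — false.
(c) NOR: |A| = 7, |A ∩ B| = 4; needs |A ∖ B| = 3 — true.
(d) GBR: |A| = 6, |A ∩ B| = 3; needs |A ∩ B| < 4 — true.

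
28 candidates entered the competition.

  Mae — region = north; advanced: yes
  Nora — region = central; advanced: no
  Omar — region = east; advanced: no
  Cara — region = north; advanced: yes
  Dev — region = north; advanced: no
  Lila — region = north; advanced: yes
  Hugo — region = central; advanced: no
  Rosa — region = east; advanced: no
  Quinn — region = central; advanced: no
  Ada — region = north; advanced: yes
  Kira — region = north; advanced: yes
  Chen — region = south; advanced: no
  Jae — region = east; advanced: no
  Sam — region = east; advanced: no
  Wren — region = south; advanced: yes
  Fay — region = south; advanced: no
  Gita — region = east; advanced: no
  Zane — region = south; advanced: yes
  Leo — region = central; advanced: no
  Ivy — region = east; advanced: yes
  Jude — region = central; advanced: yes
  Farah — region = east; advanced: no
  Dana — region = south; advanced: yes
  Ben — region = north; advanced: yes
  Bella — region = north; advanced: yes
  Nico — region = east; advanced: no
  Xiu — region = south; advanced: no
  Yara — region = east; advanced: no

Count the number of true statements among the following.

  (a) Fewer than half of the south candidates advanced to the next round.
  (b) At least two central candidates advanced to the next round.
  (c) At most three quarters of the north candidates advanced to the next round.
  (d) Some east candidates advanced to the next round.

(a) south: |A| = 6, |A ∩ B| = 3; needs |A ∩ B| < |A ∖ B| — false.
(b) central: |A| = 5, |A ∩ B| = 1; needs |A ∩ B| ≥ 2 — false.
(c) north: |A| = 8, |A ∩ B| = 7; needs |A ∩ B| / |A| ≤ 3/4 — false.
(d) east: |A| = 9, |A ∩ B| = 1; needs A ∩ B ≠ ∅ (|A ∩ B| ≥ 1) — true.

1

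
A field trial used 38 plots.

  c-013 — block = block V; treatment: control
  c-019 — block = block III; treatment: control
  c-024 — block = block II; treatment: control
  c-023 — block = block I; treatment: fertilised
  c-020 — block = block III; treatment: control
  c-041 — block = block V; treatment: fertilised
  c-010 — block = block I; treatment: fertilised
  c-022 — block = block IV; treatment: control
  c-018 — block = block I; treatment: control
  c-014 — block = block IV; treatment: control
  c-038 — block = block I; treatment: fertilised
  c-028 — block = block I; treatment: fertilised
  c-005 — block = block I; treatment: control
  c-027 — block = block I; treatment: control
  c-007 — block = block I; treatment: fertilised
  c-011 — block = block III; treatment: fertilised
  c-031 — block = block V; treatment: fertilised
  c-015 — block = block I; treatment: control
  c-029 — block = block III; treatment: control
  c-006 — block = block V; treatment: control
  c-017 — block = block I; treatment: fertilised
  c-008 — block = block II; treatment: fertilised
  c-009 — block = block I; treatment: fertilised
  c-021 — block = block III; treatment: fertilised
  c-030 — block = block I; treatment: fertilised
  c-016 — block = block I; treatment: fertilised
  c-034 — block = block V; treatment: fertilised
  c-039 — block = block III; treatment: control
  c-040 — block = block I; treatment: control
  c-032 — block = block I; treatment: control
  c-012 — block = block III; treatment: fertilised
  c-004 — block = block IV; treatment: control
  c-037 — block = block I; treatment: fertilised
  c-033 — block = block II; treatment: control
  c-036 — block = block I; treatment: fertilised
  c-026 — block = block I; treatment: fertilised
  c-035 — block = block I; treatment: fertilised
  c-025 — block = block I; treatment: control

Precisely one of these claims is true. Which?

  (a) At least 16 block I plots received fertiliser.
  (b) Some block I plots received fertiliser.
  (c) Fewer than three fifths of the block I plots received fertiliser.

|A| = 20, |A ∩ B| = 13, |A ∖ B| = 7.
(a) requires |A ∩ B| ≥ 16: false.
(b) requires A ∩ B ≠ ∅ (|A ∩ B| ≥ 1): true.
(c) requires |A ∩ B| / |A| < 3/5: false.

(b)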